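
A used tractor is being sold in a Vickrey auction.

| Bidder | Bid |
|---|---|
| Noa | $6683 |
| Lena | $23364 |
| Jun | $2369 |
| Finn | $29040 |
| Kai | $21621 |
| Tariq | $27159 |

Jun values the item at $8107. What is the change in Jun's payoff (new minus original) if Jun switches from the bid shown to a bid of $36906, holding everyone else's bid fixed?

The highest bid among the other bidders is $29040; Jun's bid doesn't change that.
Original bid $2369: Jun is not highest (top rival bid is $29040); payoff $0.
Alternative bid $36906: Jun is highest, pays the top rival bid $29040; payoff $8107 − $29040 = −$20933.
Change in payoff = −$20933 − ($0) = −$20933.

−$20933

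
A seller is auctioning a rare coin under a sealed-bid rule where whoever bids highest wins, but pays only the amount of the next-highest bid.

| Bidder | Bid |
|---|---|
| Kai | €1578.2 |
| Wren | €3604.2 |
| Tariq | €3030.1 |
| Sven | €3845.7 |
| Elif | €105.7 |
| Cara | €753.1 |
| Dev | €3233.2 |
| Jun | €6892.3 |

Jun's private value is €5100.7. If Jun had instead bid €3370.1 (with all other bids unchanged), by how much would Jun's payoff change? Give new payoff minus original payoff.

−€1255

The highest bid among the other bidders is €3845.7; Jun's bid doesn't change that.
Original bid €6892.3: Jun is highest, pays the top rival bid €3845.7; payoff €5100.7 − €3845.7 = €1255.
Alternative bid €3370.1: Jun is not highest (top rival bid is €3845.7); payoff €0.
Change in payoff = €0 − (€1255) = −€1255.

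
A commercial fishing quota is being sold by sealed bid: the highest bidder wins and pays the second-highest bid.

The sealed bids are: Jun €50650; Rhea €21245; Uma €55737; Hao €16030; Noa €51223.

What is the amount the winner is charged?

€51223

Highest bid: Uma at €55737, so Uma wins.
Second-highest bid: Noa at €51223 — that is the price the winner pays.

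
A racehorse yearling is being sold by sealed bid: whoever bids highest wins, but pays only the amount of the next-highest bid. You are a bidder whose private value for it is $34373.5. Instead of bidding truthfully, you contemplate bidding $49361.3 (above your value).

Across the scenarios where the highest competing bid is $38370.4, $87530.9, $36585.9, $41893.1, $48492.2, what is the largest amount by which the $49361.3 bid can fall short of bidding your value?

$38370.4: truthful gives $0, deviation gives −$3996.9 → loss $3996.9.
$87530.9: same outcome either way → loss $0.
$36585.9: truthful gives $0, deviation gives −$2212.4 → loss $2212.4.
$41893.1: truthful gives $0, deviation gives −$7519.6 → loss $7519.6.
$48492.2: truthful gives $0, deviation gives −$14118.7 → loss $14118.7.
Maximum loss: $14118.7.

$14118.7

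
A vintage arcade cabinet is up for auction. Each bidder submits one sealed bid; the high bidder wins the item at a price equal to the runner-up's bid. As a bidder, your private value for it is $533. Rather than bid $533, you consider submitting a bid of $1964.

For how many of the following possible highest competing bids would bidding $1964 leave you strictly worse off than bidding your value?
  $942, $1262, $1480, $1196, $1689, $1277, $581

7

The deviation hurts exactly when the highest competing bid lies strictly between $533 and $1964 — overbidding then wins at a price above your value.
$942: inside the interval → strictly worse (loss $409).
$1262: inside the interval → strictly worse (loss $729).
$1480: inside the interval → strictly worse (loss $947).
$1196: inside the interval → strictly worse (loss $663).
$1689: inside the interval → strictly worse (loss $1156).
$1277: inside the interval → strictly worse (loss $744).
$581: inside the interval → strictly worse (loss $48).
Count: 7.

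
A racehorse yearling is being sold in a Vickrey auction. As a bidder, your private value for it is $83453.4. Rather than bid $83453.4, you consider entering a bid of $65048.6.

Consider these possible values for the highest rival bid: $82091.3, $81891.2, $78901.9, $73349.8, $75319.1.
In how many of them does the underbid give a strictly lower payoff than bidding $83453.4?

The deviation hurts exactly when the highest competing bid lies strictly between $65048.6 and $83453.4 — underbidding then forfeits a profitable win.
$82091.3: inside the interval → strictly worse (loss $1362.1).
$81891.2: inside the interval → strictly worse (loss $1562.2).
$78901.9: inside the interval → strictly worse (loss $4551.5).
$73349.8: inside the interval → strictly worse (loss $10103.6).
$75319.1: inside the interval → strictly worse (loss $8134.3).
Count: 5.

5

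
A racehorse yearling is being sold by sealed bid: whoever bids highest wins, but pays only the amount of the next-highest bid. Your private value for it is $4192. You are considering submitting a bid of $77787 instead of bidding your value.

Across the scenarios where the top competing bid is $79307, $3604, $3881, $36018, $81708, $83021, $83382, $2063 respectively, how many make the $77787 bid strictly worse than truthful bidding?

1

The deviation hurts exactly when the highest competing bid lies strictly between $4192 and $77787 — overbidding then wins at a price above your value.
$79307: above both → same outcome either way.
$3604: below both → same outcome either way.
$3881: below both → same outcome either way.
$36018: inside the interval → strictly worse (loss $31826).
$81708: above both → same outcome either way.
$83021: above both → same outcome either way.
$83382: above both → same outcome either way.
$2063: below both → same outcome either way.
Count: 1.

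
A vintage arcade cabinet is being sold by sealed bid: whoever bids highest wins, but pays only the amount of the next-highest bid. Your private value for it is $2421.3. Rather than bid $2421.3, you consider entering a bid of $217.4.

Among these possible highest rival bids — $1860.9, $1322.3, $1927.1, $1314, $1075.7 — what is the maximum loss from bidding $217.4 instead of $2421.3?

$1860.9: truthful gives $560.4, deviation gives $0 → loss $560.4.
$1322.3: truthful gives $1099, deviation gives $0 → loss $1099.
$1927.1: truthful gives $494.2, deviation gives $0 → loss $494.2.
$1314: truthful gives $1107.3, deviation gives $0 → loss $1107.3.
$1075.7: truthful gives $1345.6, deviation gives $0 → loss $1345.6.
Maximum loss: $1345.6.

$1345.6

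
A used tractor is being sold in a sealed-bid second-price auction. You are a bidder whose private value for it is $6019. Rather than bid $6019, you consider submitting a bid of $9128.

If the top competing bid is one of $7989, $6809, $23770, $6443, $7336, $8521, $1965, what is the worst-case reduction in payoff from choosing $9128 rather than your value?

$2502

$7989: truthful gives $0, deviation gives −$1970 → loss $1970.
$6809: truthful gives $0, deviation gives −$790 → loss $790.
$23770: same outcome either way → loss $0.
$6443: truthful gives $0, deviation gives −$424 → loss $424.
$7336: truthful gives $0, deviation gives −$1317 → loss $1317.
$8521: truthful gives $0, deviation gives −$2502 → loss $2502.
$1965: same outcome either way → loss $0.
Maximum loss: $2502.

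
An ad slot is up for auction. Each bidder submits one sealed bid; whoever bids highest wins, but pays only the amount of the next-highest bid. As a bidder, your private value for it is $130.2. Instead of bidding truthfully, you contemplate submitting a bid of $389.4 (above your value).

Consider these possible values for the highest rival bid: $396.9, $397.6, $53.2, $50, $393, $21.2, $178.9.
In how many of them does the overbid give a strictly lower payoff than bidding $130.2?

The deviation hurts exactly when the highest competing bid lies strictly between $130.2 and $389.4 — overbidding then wins at a price above your value.
$396.9: above both → same outcome either way.
$397.6: above both → same outcome either way.
$53.2: below both → same outcome either way.
$50: below both → same outcome either way.
$393: above both → same outcome either way.
$21.2: below both → same outcome either way.
$178.9: inside the interval → strictly worse (loss $48.7).
Count: 1.

1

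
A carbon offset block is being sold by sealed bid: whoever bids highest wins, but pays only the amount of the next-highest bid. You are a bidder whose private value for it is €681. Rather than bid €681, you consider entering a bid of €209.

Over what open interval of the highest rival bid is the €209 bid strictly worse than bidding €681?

(€209, €681)

If the competing bid is below €209, both bids win at the same price — no difference.
If it is above €681, both bids lose — no difference.
If it lies strictly between €209 and €681, bidding your value wins at a price below your value (positive payoff) while bidding €209 loses (payoff 0).
So the deviation strictly hurts on the open interval (€209, €681).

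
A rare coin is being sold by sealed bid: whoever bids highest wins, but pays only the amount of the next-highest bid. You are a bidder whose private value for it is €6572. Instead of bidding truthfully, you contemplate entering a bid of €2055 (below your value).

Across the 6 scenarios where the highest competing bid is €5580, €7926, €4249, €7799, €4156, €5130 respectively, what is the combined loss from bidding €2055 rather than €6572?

€7173

The deviation costs you only when the competing bid falls strictly between €2055 and €6572; elsewhere both bids give the same outcome.
€5580: truthful payoff €992, deviation payoff €0 → loss €992.
€7926: outcomes coincide → loss €0.
€4249: truthful payoff €2323, deviation payoff €0 → loss €2323.
€7799: outcomes coincide → loss €0.
€4156: truthful payoff €2416, deviation payoff €0 → loss €2416.
€5130: truthful payoff €1442, deviation payoff €0 → loss €1442.
Total loss = €992 + €2323 + €2416 + €1442 = €7173.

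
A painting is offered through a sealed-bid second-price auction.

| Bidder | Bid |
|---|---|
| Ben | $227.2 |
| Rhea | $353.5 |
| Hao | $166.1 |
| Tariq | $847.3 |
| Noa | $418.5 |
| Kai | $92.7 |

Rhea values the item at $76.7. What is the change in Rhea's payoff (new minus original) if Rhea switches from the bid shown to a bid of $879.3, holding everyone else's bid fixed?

−$770.6

The highest bid among the other bidders is $847.3; Rhea's bid doesn't change that.
Original bid $353.5: Rhea is not highest (top rival bid is $847.3); payoff $0.
Alternative bid $879.3: Rhea is highest, pays the top rival bid $847.3; payoff $76.7 − $847.3 = −$770.6.
Change in payoff = −$770.6 − ($0) = −$770.6.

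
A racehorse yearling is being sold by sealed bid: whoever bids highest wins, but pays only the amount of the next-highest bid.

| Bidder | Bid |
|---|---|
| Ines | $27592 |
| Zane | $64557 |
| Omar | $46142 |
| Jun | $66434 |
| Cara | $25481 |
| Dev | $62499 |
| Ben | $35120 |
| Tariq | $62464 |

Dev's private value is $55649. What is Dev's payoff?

$0

Highest bid: Jun at $66434, so Jun wins.
Second-highest bid: Zane at $64557 — that is the price the winner pays.
Dev did not win, so Dev pays nothing and receives nothing: payoff $0.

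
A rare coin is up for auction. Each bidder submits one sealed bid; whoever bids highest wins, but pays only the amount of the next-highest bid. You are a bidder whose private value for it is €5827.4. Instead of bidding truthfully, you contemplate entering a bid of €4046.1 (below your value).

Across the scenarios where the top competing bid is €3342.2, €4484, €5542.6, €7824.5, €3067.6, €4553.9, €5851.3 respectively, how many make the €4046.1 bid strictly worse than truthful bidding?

The deviation hurts exactly when the highest competing bid lies strictly between €4046.1 and €5827.4 — underbidding then forfeits a profitable win.
€3342.2: below both → same outcome either way.
€4484: inside the interval → strictly worse (loss €1343.4).
€5542.6: inside the interval → strictly worse (loss €284.8).
€7824.5: above both → same outcome either way.
€3067.6: below both → same outcome either way.
€4553.9: inside the interval → strictly worse (loss €1273.5).
€5851.3: above both → same outcome either way.
Count: 3.

3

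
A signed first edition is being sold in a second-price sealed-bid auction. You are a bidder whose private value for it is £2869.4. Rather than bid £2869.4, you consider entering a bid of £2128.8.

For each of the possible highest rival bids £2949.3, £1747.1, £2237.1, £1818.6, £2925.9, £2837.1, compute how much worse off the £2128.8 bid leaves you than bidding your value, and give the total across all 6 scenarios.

£664.6

The deviation costs you only when the competing bid falls strictly between £2128.8 and £2869.4; elsewhere both bids give the same outcome.
£2949.3: outcomes coincide → loss £0.
£1747.1: outcomes coincide → loss £0.
£2237.1: truthful payoff £632.3, deviation payoff £0 → loss £632.3.
£1818.6: outcomes coincide → loss £0.
£2925.9: outcomes coincide → loss £0.
£2837.1: truthful payoff £32.3, deviation payoff £0 → loss £32.3.
Total loss = £632.3 + £32.3 = £664.6.
Truthful bidding weakly dominates here: raising your bid can only win items priced above your value, and lowering it can only forfeit items priced below.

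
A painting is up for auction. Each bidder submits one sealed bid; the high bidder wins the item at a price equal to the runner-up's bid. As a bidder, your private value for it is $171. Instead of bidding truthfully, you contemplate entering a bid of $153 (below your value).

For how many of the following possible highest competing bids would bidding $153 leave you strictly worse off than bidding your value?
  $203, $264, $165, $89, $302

1

The deviation hurts exactly when the highest competing bid lies strictly between $153 and $171 — underbidding then forfeits a profitable win.
$203: above both → same outcome either way.
$264: above both → same outcome either way.
$165: inside the interval → strictly worse (loss $6).
$89: below both → same outcome either way.
$302: above both → same outcome either way.
Count: 1.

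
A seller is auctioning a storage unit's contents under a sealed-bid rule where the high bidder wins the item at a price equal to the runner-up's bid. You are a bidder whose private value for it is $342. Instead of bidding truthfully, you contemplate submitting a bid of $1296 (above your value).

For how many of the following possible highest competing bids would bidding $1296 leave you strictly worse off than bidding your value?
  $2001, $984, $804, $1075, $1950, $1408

The deviation hurts exactly when the highest competing bid lies strictly between $342 and $1296 — overbidding then wins at a price above your value.
$2001: above both → same outcome either way.
$984: inside the interval → strictly worse (loss $642).
$804: inside the interval → strictly worse (loss $462).
$1075: inside the interval → strictly worse (loss $733).
$1950: above both → same outcome either way.
$1408: above both → same outcome either way.
Count: 3.

3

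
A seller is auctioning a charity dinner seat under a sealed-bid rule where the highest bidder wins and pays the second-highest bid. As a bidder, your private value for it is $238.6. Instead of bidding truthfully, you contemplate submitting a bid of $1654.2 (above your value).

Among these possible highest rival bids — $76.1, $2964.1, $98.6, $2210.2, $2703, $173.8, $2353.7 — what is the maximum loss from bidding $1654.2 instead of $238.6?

$76.1: same outcome either way → loss $0.
$2964.1: same outcome either way → loss $0.
$98.6: same outcome either way → loss $0.
$2210.2: same outcome either way → loss $0.
$2703: same outcome either way → loss $0.
$173.8: same outcome either way → loss $0.
$2353.7: same outcome either way → loss $0.
Maximum loss: $0.

$0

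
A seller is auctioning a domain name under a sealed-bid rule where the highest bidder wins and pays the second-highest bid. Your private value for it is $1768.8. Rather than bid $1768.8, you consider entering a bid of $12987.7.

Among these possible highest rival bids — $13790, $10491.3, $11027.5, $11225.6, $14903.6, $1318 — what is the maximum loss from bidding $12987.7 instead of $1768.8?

$9456.8

$13790: same outcome either way → loss $0.
$10491.3: truthful gives $0, deviation gives −$8722.5 → loss $8722.5.
$11027.5: truthful gives $0, deviation gives −$9258.7 → loss $9258.7.
$11225.6: truthful gives $0, deviation gives −$9456.8 → loss $9456.8.
$14903.6: same outcome either way → loss $0.
$1318: same outcome either way → loss $0.
Maximum loss: $9456.8.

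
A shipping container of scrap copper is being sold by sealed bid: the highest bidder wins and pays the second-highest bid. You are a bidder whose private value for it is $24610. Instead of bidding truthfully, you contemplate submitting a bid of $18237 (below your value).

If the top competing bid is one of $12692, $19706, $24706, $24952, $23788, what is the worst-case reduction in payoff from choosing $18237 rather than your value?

$12692: same outcome either way → loss $0.
$19706: truthful gives $4904, deviation gives $0 → loss $4904.
$24706: same outcome either way → loss $0.
$24952: same outcome either way → loss $0.
$23788: truthful gives $822, deviation gives $0 → loss $822.
Maximum loss: $4904.

$4904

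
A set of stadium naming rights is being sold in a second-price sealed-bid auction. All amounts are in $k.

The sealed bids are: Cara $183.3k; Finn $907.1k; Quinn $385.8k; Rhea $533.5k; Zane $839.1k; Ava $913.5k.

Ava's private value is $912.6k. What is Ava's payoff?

$5.5k

Highest bid: Ava at $913.5k, so Ava wins.
Second-highest bid: Finn at $907.1k — that is the price the winner pays.
Ava's payoff = value − price = $912.6k − $907.1k = $5.5k.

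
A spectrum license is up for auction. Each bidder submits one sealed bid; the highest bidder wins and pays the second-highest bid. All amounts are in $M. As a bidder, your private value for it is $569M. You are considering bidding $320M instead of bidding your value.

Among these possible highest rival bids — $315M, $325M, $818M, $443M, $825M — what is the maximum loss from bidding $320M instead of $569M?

$244M

$315M: same outcome either way → loss $0M.
$325M: truthful gives $244M, deviation gives $0M → loss $244M.
$818M: same outcome either way → loss $0M.
$443M: truthful gives $126M, deviation gives $0M → loss $126M.
$825M: same outcome either way → loss $0M.
Maximum loss: $244M.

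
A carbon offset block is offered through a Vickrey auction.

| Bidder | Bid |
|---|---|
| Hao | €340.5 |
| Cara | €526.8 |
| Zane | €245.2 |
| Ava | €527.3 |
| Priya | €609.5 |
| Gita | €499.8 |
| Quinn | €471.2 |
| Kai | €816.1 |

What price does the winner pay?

€609.5

Highest bid: Kai at €816.1, so Kai wins.
Second-highest bid: Priya at €609.5 — that is the price the winner pays.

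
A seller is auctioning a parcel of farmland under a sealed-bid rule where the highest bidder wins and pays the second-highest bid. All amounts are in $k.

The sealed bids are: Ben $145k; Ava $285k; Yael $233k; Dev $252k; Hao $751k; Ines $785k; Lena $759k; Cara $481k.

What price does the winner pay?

Highest bid: Ines at $785k, so Ines wins.
Second-highest bid: Lena at $759k — that is the price the winner pays.

$759k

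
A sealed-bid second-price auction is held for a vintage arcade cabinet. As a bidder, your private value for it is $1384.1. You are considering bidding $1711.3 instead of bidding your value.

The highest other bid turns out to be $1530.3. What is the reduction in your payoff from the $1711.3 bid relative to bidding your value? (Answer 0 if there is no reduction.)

$146.2

Bidding your value $1384.1: you lose (since $1384.1 < $1530.3). Payoff $0.
Bidding $1711.3: you win and pay $1530.3. Payoff $1384.1 − $1530.3 = −$146.2.
The competing bid $1530.3 lies between your value and your inflated bid, so overbidding wins an item priced above your value.
Loss from deviating = $0 − (−$146.2) = $146.2.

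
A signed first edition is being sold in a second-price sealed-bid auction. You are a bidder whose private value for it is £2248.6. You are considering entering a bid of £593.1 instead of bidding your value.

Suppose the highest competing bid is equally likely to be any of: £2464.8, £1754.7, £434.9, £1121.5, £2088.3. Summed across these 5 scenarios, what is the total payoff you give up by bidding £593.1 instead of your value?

£1781.3

The deviation costs you only when the competing bid falls strictly between £593.1 and £2248.6; elsewhere both bids give the same outcome.
£2464.8: outcomes coincide → loss £0.
£1754.7: truthful payoff £493.9, deviation payoff £0 → loss £493.9.
£434.9: outcomes coincide → loss £0.
£1121.5: truthful payoff £1127.1, deviation payoff £0 → loss £1127.1.
£2088.3: truthful payoff £160.3, deviation payoff £0 → loss £160.3.
Total loss = £493.9 + £1127.1 + £160.3 = £1781.3.
Truthful bidding weakly dominates here: raising your bid can only win items priced above your value, and lowering it can only forfeit items priced below.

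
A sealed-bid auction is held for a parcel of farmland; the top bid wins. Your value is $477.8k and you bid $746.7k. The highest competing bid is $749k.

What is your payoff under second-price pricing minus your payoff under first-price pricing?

Your bid $746.7k is below $749k, so you lose under either rule.
Payoff is $0k in both cases; difference = $0k.

$0k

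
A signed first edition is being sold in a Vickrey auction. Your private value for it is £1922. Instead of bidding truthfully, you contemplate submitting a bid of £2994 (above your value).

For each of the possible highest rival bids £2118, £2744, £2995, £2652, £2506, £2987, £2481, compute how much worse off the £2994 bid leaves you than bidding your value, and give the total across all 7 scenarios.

£3956

The deviation costs you only when the competing bid falls strictly between £1922 and £2994; elsewhere both bids give the same outcome.
£2118: truthful payoff £0, deviation payoff −£196 → loss £196.
£2744: truthful payoff £0, deviation payoff −£822 → loss £822.
£2995: outcomes coincide → loss £0.
£2652: truthful payoff £0, deviation payoff −£730 → loss £730.
£2506: truthful payoff £0, deviation payoff −£584 → loss £584.
£2987: truthful payoff £0, deviation payoff −£1065 → loss £1065.
£2481: truthful payoff £0, deviation payoff −£559 → loss £559.
Total loss = £196 + £822 + £730 + £584 + £1065 + £559 = £3956.
In a second-price auction your bid sets only whether you win, not what you pay, so bidding your true value is weakly dominant.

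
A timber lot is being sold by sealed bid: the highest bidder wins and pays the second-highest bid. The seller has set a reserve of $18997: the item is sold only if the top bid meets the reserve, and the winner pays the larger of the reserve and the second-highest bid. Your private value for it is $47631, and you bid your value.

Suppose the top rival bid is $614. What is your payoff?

Your bid $47631 is the highest and exceeds the reserve.
Price = max(second-highest bid, reserve) = max($614, $18997) = $18997.
Payoff = $47631 − $18997 = $28634.

$28634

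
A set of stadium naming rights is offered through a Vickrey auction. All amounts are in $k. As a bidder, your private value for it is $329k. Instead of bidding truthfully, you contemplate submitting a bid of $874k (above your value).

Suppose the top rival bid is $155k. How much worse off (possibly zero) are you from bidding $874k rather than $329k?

Bidding your value $329k: you win (since $329k > $155k) and pay $155k. Payoff $174k.
Bidding $874k: you win and pay $155k. Payoff $329k − $155k = $174k.
Difference = $174k − $174k = $0k; both bids lead to the same outcome because the competing bid is below both your value and your alternative bid.

$0k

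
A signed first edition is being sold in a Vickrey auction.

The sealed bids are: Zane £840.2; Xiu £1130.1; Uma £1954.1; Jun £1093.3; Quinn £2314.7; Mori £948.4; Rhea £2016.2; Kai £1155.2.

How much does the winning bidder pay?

Highest bid: Quinn at £2314.7, so Quinn wins.
Second-highest bid: Rhea at £2016.2 — that is the price the winner pays.

£2016.2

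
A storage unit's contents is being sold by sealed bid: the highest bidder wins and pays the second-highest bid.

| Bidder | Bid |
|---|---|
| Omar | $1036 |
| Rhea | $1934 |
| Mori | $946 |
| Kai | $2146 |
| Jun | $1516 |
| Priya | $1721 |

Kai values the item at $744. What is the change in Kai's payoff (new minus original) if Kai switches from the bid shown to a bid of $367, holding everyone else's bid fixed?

The highest bid among the other bidders is $1934; Kai's bid doesn't change that.
Original bid $2146: Kai is highest, pays the top rival bid $1934; payoff $744 − $1934 = −$1190.
Alternative bid $367: Kai is not highest (top rival bid is $1934); payoff $0.
Change in payoff = $0 − (−$1190) = $1190.

$1190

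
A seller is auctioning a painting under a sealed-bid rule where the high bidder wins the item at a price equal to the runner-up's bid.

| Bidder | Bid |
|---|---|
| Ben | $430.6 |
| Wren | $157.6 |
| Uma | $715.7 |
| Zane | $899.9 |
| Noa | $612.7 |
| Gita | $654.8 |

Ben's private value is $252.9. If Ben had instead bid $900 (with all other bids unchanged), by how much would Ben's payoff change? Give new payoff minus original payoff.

−$647

The highest bid among the other bidders is $899.9; Ben's bid doesn't change that.
Original bid $430.6: Ben is not highest (top rival bid is $899.9); payoff $0.
Alternative bid $900: Ben is highest, pays the top rival bid $899.9; payoff $252.9 − $899.9 = −$647.
Change in payoff = −$647 − ($0) = −$647.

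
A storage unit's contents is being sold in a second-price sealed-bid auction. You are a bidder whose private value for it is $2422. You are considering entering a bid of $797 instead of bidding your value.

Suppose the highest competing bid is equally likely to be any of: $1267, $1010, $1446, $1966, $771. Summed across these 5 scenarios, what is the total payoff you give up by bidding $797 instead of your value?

$3999

The deviation costs you only when the competing bid falls strictly between $797 and $2422; elsewhere both bids give the same outcome.
$1267: truthful payoff $1155, deviation payoff $0 → loss $1155.
$1010: truthful payoff $1412, deviation payoff $0 → loss $1412.
$1446: truthful payoff $976, deviation payoff $0 → loss $976.
$1966: truthful payoff $456, deviation payoff $0 → loss $456.
$771: outcomes coincide → loss $0.
Total loss = $1155 + $1412 + $976 + $456 = $3999.
Truthful bidding weakly dominates here: raising your bid can only win items priced above your value, and lowering it can only forfeit items priced below.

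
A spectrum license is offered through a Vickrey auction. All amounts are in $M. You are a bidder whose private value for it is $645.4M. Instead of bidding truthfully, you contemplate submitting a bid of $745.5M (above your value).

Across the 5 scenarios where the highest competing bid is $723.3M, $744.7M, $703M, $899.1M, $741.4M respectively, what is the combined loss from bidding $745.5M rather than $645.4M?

The deviation costs you only when the competing bid falls strictly between $645.4M and $745.5M; elsewhere both bids give the same outcome.
$723.3M: truthful payoff $0M, deviation payoff −$77.9M → loss $77.9M.
$744.7M: truthful payoff $0M, deviation payoff −$99.3M → loss $99.3M.
$703M: truthful payoff $0M, deviation payoff −$57.6M → loss $57.6M.
$899.1M: outcomes coincide → loss $0M.
$741.4M: truthful payoff $0M, deviation payoff −$96M → loss $96M.
Total loss = $77.9M + $99.3M + $57.6M + $96M = $330.8M.
In a second-price auction your bid sets only whether you win, not what you pay, so bidding your true value is weakly dominant.

$330.8M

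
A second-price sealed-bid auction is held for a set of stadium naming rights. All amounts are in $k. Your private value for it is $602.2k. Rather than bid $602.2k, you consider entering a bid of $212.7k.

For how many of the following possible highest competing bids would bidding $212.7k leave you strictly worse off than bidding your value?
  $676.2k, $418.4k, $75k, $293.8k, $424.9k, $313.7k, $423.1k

5

The deviation hurts exactly when the highest competing bid lies strictly between $212.7k and $602.2k — underbidding then forfeits a profitable win.
$676.2k: above both → same outcome either way.
$418.4k: inside the interval → strictly worse (loss $183.8k).
$75k: below both → same outcome either way.
$293.8k: inside the interval → strictly worse (loss $308.4k).
$424.9k: inside the interval → strictly worse (loss $177.3k).
$313.7k: inside the interval → strictly worse (loss $288.5k).
$423.1k: inside the interval → strictly worse (loss $179.1k).
Count: 5.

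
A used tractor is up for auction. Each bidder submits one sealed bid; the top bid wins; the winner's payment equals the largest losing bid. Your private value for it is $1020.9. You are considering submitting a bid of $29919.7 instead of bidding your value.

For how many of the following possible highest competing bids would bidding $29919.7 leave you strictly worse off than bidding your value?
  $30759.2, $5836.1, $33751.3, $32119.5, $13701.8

The deviation hurts exactly when the highest competing bid lies strictly between $1020.9 and $29919.7 — overbidding then wins at a price above your value.
$30759.2: above both → same outcome either way.
$5836.1: inside the interval → strictly worse (loss $4815.2).
$33751.3: above both → same outcome either way.
$32119.5: above both → same outcome either way.
$13701.8: inside the interval → strictly worse (loss $12680.9).
Count: 2.

2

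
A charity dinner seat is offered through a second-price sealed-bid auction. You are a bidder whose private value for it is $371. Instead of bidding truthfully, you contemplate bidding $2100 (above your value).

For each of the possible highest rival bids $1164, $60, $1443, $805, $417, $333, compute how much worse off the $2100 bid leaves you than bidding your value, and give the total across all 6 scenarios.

$2345

The deviation costs you only when the competing bid falls strictly between $371 and $2100; elsewhere both bids give the same outcome.
$1164: truthful payoff $0, deviation payoff −$793 → loss $793.
$60: outcomes coincide → loss $0.
$1443: truthful payoff $0, deviation payoff −$1072 → loss $1072.
$805: truthful payoff $0, deviation payoff −$434 → loss $434.
$417: truthful payoff $0, deviation payoff −$46 → loss $46.
$333: outcomes coincide → loss $0.
Total loss = $793 + $1072 + $434 + $46 = $2345.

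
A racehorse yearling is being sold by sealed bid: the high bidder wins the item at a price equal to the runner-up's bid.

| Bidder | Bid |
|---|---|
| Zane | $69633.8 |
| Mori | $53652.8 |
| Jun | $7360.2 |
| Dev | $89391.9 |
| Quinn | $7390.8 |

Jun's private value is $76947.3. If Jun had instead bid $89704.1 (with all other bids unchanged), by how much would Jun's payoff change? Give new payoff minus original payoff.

The highest bid among the other bidders is $89391.9; Jun's bid doesn't change that.
Original bid $7360.2: Jun is not highest (top rival bid is $89391.9); payoff $0.
Alternative bid $89704.1: Jun is highest, pays the top rival bid $89391.9; payoff $76947.3 − $89391.9 = −$12444.6.
Change in payoff = −$12444.6 − ($0) = −$12444.6.

−$12444.6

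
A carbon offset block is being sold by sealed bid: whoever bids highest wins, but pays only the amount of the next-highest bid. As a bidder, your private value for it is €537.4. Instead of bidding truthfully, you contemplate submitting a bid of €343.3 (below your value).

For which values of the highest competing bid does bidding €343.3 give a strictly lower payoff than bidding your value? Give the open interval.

(€343.3, €537.4)

If the competing bid is below €343.3, both bids win at the same price — no difference.
If it is above €537.4, both bids lose — no difference.
If it lies strictly between €343.3 and €537.4, bidding your value wins at a price below your value (positive payoff) while bidding €343.3 loses (payoff 0).
So the deviation strictly hurts on the open interval (€343.3, €537.4).
Because the price is fixed by the runner-up's bid, deviating from your value can only change a good outcome into a bad one — never the reverse.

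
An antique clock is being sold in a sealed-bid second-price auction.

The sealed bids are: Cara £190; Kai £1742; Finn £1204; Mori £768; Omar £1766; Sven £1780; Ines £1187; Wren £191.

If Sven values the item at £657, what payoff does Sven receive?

−£1109

Highest bid: Sven at £1780, so Sven wins.
Second-highest bid: Omar at £1766 — that is the price the winner pays.
Sven's payoff = value − price = £657 − £1766 = −£1109.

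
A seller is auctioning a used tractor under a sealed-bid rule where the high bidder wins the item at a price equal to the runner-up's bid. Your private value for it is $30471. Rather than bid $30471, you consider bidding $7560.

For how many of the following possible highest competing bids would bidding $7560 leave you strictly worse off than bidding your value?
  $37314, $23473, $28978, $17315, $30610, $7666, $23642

The deviation hurts exactly when the highest competing bid lies strictly between $7560 and $30471 — underbidding then forfeits a profitable win.
$37314: above both → same outcome either way.
$23473: inside the interval → strictly worse (loss $6998).
$28978: inside the interval → strictly worse (loss $1493).
$17315: inside the interval → strictly worse (loss $13156).
$30610: above both → same outcome either way.
$7666: inside the interval → strictly worse (loss $22805).
$23642: inside the interval → strictly worse (loss $6829).
Count: 5.

5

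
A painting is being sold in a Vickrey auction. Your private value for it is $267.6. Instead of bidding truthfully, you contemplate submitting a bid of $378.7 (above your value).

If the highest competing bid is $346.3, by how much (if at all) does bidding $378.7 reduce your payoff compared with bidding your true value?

$78.7

Bidding your value $267.6: you lose (since $267.6 < $346.3). Payoff $0.
Bidding $378.7: you win and pay $346.3. Payoff $267.6 − $346.3 = −$78.7.
The competing bid $346.3 lies between your value and your inflated bid, so overbidding wins an item priced above your value.
Loss from deviating = $0 − (−$78.7) = $78.7.
Because the price is fixed by the runner-up's bid, deviating from your value can only change a good outcome into a bad one — never the reverse.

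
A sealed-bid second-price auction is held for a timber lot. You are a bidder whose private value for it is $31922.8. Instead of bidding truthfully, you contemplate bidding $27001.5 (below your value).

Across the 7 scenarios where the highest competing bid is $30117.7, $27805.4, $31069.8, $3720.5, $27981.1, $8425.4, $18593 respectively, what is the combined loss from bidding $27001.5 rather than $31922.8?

$10717.2

The deviation costs you only when the competing bid falls strictly between $27001.5 and $31922.8; elsewhere both bids give the same outcome.
$30117.7: truthful payoff $1805.1, deviation payoff $0 → loss $1805.1.
$27805.4: truthful payoff $4117.4, deviation payoff $0 → loss $4117.4.
$31069.8: truthful payoff $853, deviation payoff $0 → loss $853.
$3720.5: outcomes coincide → loss $0.
$27981.1: truthful payoff $3941.7, deviation payoff $0 → loss $3941.7.
$8425.4: outcomes coincide → loss $0.
$18593: outcomes coincide → loss $0.
Total loss = $1805.1 + $4117.4 + $853 + $3941.7 = $10717.2.
Because the price is fixed by the runner-up's bid, deviating from your value can only change a good outcome into a bad one — never the reverse.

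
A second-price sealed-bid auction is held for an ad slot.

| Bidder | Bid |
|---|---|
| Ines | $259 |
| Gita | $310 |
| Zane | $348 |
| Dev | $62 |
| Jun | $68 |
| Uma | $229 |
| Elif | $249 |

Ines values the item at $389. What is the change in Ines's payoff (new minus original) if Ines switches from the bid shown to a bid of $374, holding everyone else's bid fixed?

The highest bid among the other bidders is $348; Ines's bid doesn't change that.
Original bid $259: Ines is not highest (top rival bid is $348); payoff $0.
Alternative bid $374: Ines is highest, pays the top rival bid $348; payoff $389 − $348 = $41.
Change in payoff = $41 − ($0) = $41.

$41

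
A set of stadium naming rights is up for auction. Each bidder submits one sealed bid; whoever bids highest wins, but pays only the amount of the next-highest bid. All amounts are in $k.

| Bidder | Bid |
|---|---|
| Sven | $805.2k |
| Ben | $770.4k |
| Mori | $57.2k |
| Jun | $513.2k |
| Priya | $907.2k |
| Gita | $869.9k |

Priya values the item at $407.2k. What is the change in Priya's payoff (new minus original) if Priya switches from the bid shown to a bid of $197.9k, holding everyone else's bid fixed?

The highest bid among the other bidders is $869.9k; Priya's bid doesn't change that.
Original bid $907.2k: Priya is highest, pays the top rival bid $869.9k; payoff $407.2k − $869.9k = −$462.7k.
Alternative bid $197.9k: Priya is not highest (top rival bid is $869.9k); payoff $0k.
Change in payoff = $0k − (−$462.7k) = $462.7k.

$462.7k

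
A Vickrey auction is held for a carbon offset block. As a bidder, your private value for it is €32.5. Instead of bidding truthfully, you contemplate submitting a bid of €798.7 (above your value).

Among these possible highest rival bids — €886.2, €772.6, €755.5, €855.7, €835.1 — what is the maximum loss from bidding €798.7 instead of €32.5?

€886.2: same outcome either way → loss €0.
€772.6: truthful gives €0, deviation gives −€740.1 → loss €740.1.
€755.5: truthful gives €0, deviation gives −€723 → loss €723.
€855.7: same outcome either way → loss €0.
€835.1: same outcome either way → loss €0.
Maximum loss: €740.1.

€740.1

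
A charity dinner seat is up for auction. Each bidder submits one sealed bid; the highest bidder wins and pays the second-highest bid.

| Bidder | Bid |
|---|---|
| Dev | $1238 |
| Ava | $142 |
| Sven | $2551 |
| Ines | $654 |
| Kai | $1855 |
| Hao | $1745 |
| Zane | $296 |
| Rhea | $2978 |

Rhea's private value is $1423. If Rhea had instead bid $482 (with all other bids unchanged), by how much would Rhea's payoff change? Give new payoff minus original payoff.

The highest bid among the other bidders is $2551; Rhea's bid doesn't change that.
Original bid $2978: Rhea is highest, pays the top rival bid $2551; payoff $1423 − $2551 = −$1128.
Alternative bid $482: Rhea is not highest (top rival bid is $2551); payoff $0.
Change in payoff = $0 − (−$1128) = $1128.

$1128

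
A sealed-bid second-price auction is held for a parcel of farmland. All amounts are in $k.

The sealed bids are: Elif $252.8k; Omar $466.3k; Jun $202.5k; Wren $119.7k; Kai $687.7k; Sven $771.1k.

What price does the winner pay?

$687.7k

Highest bid: Sven at $771.1k, so Sven wins.
Second-highest bid: Kai at $687.7k — that is the price the winner pays.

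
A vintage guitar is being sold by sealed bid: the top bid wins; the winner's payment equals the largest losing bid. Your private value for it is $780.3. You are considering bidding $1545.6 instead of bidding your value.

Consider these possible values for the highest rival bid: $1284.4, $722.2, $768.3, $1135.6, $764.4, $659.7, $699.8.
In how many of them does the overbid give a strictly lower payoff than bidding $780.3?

2

The deviation hurts exactly when the highest competing bid lies strictly between $780.3 and $1545.6 — overbidding then wins at a price above your value.
$1284.4: inside the interval → strictly worse (loss $504.1).
$722.2: below both → same outcome either way.
$768.3: below both → same outcome either way.
$1135.6: inside the interval → strictly worse (loss $355.3).
$764.4: below both → same outcome either way.
$659.7: below both → same outcome either way.
$699.8: below both → same outcome either way.
Count: 2.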